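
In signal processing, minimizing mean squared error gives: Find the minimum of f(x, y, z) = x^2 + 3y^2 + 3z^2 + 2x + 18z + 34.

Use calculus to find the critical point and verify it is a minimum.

f(x,y,z) = x^2 + 3y^2 + 3z^2 + 2x + 18z + 34
df/dx = 2x + (2) = 0 => x = -1
df/dy = 6y + (0) = 0 => y = 0
df/dz = 6z + (18) = 0 => z = -3
f(-1,0,-3) = 1*(-1)^2 + 3*(0)^2 + 3*(-3)^2 + 2*(-1) + 18*(-3) + 34 = 6
Hessian is diagonal with entries 2, 6, 6 > 0, confirmed minimum.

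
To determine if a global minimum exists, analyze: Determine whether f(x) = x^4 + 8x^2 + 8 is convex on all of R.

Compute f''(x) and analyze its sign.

f(x) = x^4 + 8x^2 + 8
f'(x) = 4x^3 + 16x
f''(x) = 12x^2 + 16
f''(x) = 12x^2 + 16 >= 16 > 0 for all x
Therefore, f is convex on R.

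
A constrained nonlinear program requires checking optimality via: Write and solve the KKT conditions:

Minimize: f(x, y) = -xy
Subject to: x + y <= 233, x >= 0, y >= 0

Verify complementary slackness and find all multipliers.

Problem: min -xy s.t. x + y <= 233 (multiplier lambda), x >= 0 (mu_x), y >= 0 (mu_y)
KKT stationarity: -y + lambda - mu_x = 0, -x + lambda - mu_y = 0, with lambda, mu_x, mu_y >= 0
Complementary slackness: lambda*(x + y - 233) = 0, mu_x*x = 0, mu_y*y = 0
If lambda = 0: y = -mu_x <= 0 and x = -mu_y <= 0 force x = y = 0 with f = 0; but x = y = 233/2 is feasible with f = -54289/4 < 0, so this is not the minimum. Hence lambda > 0 and x + y = 233.
Try x > 0, y > 0 (so mu_x = mu_y = 0): y = lambda, x = lambda => x = y = lambda
x + y = 233 => 2*lambda = 233 => lambda = 233/2
x* = y* = 233/2 > 0, consistent with mu_x = mu_y = 0.
(Any feasible point with x = 0 or y = 0 has f = 0 > -54289/4, so the minimum is not on those boundaries.)
min(-xy) = -54289/4 (i.e. max xy = 54289/4)
Multipliers: lambda = 233/2, mu_x = 0, mu_y = 0
Complementary slackness: lambda*(x + y - 233) = 233/2*(233/2 + 233/2 - 233) = 0, mu_x*x = 0*233/2 = 0, mu_y*y = 0*233/2 = 0. Satisfied.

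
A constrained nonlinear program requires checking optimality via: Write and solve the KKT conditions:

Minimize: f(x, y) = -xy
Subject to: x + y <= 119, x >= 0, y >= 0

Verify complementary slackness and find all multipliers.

Problem: min -xy s.t. x + y <= 119 (multiplier lambda), x >= 0 (mu_x), y >= 0 (mu_y)
KKT stationarity: -y + lambda - mu_x = 0, -x + lambda - mu_y = 0, with lambda, mu_x, mu_y >= 0
Complementary slackness: lambda*(x + y - 119) = 0, mu_x*x = 0, mu_y*y = 0
If lambda = 0: y = -mu_x <= 0 and x = -mu_y <= 0 force x = y = 0 with f = 0; but x = y = 119/2 is feasible with f = -14161/4 < 0, so this is not the minimum. Hence lambda > 0 and x + y = 119.
Try x > 0, y > 0 (so mu_x = mu_y = 0): y = lambda, x = lambda => x = y = lambda
x + y = 119 => 2*lambda = 119 => lambda = 119/2
x* = y* = 119/2 > 0, consistent with mu_x = mu_y = 0.
(Any feasible point with x = 0 or y = 0 has f = 0 > -14161/4, so the minimum is not on those boundaries.)
min(-xy) = -14161/4 (i.e. max xy = 14161/4)
Multipliers: lambda = 119/2, mu_x = 0, mu_y = 0
Complementary slackness: lambda*(x + y - 119) = 119/2*(119/2 + 119/2 - 119) = 0, mu_x*x = 0*119/2 = 0, mu_y*y = 0*119/2 = 0. Satisfied.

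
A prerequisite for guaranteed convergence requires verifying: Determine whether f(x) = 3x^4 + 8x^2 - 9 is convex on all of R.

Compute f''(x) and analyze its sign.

f(x) = 3x^4 + 8x^2 - 9
f'(x) = 12x^3 + 16x
f''(x) = 36x^2 + 16
f''(x) = 36x^2 + 16 >= 16 > 0 for all x
Therefore, f is convex on R.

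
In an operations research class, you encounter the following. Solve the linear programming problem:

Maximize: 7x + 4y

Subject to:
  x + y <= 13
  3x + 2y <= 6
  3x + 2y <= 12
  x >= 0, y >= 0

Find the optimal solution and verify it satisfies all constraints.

Feasible vertices: (0, 0), (0, 3), (2, 0)
Objective 7x + 4y at each vertex:
  (0, 0): 0
  (0, 3): 12
  (2, 0): 14
Maximum is 14 at (2, 0).
Verify constraints at (x, y) = (2, 0):
  1*2 + 1*0 = 2 <= 13
  3*2 + 2*0 = 6 <= 6 (active)
  3*2 + 2*0 = 6 <= 12
  x = 2 >= 0, y = 0 >= 0. All constraints satisfied.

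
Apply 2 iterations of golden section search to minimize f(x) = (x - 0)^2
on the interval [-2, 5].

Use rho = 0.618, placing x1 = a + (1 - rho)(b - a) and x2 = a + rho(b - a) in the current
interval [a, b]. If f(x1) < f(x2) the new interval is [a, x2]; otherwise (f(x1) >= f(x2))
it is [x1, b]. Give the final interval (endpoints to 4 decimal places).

Golden section search for min of f(x) = (x - 0)^2 on [-2, 5].
Each step: x1 = a + (1 - rho)(b - a), x2 = a + rho(b - a); if f(x1) < f(x2) keep [a, x2], otherwise keep [x1, b].
Step 1: [-2.0000, 5.0000], x1=0.6740 (f=0.4543), x2=2.3260 (f=5.4103); f(x1) < f(x2) => keep [-2.0000, 2.3260]
Step 2: [-2.0000, 2.3260], x1=-0.3475 (f=0.1207), x2=0.6735 (f=0.4536); f(x1) < f(x2) => keep [-2.0000, 0.6735]
Final interval: [-2.0000, 0.6735]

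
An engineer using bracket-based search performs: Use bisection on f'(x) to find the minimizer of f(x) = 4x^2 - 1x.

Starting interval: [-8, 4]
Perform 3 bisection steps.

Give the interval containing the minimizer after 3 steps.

Finding critical point of f(x) = 4x^2 - 1x using bisection on f'(x) = 8x + -1.
f'(x) = 0 when x = 1/8.
Starting interval: [-8, 4]
Step 1: mid = -2, f'(mid) = -17, new interval = [-2, 4]
Step 2: mid = 1, f'(mid) = 7, new interval = [-2, 1]
Step 3: mid = -1/2, f'(mid) = -5, new interval = [-1/2, 1]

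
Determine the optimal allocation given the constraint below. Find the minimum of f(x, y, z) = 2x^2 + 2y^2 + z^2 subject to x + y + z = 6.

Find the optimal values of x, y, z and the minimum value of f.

Using Lagrange multipliers on f = 2x^2 + 2y^2 + z^2 with constraint x + y + z = 6:
Conditions: 2*2*x = lambda, 2*2*y = lambda, 2*1*z = lambda
So x = lambda/4, y = lambda/4, z = lambda/2
Substituting into constraint: lambda * (1) = 6
lambda = 6
x = 3/2, y = 3/2, z = 3
Minimum value = 18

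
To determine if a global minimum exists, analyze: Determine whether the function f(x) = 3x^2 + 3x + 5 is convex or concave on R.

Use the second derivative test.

f(x) = 3x^2 + 3x + 5
f'(x) = 6x + 3
f''(x) = 6
Since f''(x) = 6 > 0 for all x, f is convex on R.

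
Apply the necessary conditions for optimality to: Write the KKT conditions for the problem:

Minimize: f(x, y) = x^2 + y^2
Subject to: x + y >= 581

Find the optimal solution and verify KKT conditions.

KKT conditions for min x^2 + y^2 s.t. x + y >= 581:
Stationarity: 2x = mu, 2y = mu
So x = y = mu/2.
Complementary slackness: mu*(x + y - 581) = 0
Primal feasibility: x + y >= 581; dual feasibility: mu >= 0
If mu = 0 then x = y = 0, but 0 + 0 < 581 is infeasible, so the constraint is active.
Constraint active: x + y = 2*(mu/2) = 581 => mu = 581
x = y = 581/2, f = 337561/2
Verify: stationarity 2*(581/2) = 581 = mu; primal 581/2 + 581/2 = 581 >= 581; dual mu = 581 >= 0; complementary slackness 581*(581 - 581) = 0. All KKT conditions hold.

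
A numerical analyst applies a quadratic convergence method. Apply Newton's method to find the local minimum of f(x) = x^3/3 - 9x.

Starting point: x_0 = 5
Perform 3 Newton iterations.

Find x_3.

f(x) = x^3/3 - 9x
f'(x) = x^2 - 9, f''(x) = 2x
Newton update: x_{n+1} = x_n - (x_n^2 - 9)/(2*x_n)
Step 1: x_0 = 5, f'=16, f''=10, x_1 = 17/5
Step 2: x_1 = 17/5, f'=64/25, f''=34/5, x_2 = 257/85
Step 3: x_2 = 257/85, f'=1024/7225, f''=514/85, x_3 = 65537/21845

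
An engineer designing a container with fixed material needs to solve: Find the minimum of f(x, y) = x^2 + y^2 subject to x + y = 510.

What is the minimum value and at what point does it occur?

Substitute y = 510 - x into f(x,y) = x^2 + y^2:
g(x) = x^2 + (510 - x)^2 = 2x^2 - 1020x + 260100
g'(x) = 4x - 1020 = 0  =>  x = 255
y = 510 - 255 = 255
Minimum value = 255^2 + 255^2 = 130050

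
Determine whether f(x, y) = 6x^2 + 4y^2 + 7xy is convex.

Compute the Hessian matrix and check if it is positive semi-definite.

f(x,y) = 6x^2 + 4y^2 + 7xy
Hessian H = [[12, 7], [7, 8]]
trace(H) = 20, det(H) = 47
Eigenvalues: (20 +/- sqrt(212)) / 2 = 17.28, 2.72
Since both eigenvalues > 0, f is convex.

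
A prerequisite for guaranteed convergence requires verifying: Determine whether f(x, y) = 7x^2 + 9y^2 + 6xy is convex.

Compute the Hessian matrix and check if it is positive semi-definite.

f(x,y) = 7x^2 + 9y^2 + 6xy
Hessian H = [[14, 6], [6, 18]]
trace(H) = 32, det(H) = 216
Eigenvalues: (32 +/- sqrt(160)) / 2 = 22.32, 9.675
Since both eigenvalues > 0, f is convex.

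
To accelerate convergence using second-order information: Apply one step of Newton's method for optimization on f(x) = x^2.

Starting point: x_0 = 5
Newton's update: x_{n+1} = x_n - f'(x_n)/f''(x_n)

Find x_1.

f(x) = x^2
f'(x) = 2x + (0), f''(x) = 2
Newton step: x_1 = x_0 - f'(x_0)/f''(x_0)
f'(5) = 10
x_1 = 5 - 10/2 = 0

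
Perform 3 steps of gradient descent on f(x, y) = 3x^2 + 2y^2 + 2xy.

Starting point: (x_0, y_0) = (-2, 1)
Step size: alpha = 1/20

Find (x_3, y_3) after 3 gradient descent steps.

f(x,y) = 3x^2 + 2y^2 + 2xy
grad_x = 6x + 2y, grad_y = 4y + 2x
Step 1: grad = (-10, 0), (-3/2, 1)
Step 2: grad = (-7, 1), (-23/20, 19/20)
Step 3: grad = (-5, 3/2), (-9/10, 7/8)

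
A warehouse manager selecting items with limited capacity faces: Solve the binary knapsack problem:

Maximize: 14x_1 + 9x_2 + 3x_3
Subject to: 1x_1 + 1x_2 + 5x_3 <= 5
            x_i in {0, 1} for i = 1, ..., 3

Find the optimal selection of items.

Items: item 1 (v=14, w=1), item 2 (v=9, w=1), item 3 (v=3, w=5)
Capacity: 5
Checking all 8 subsets (w = total weight, v = total value):
  {}: w = 0, v = 0
  {1}: w = 1, v = 14
  {2}: w = 1, v = 9
  {3}: w = 5, v = 3
  {1, 2}: w = 2, v = 23
  {1, 3}: w = 6 > 5, infeasible
  {2, 3}: w = 6 > 5, infeasible
  {1, 2, 3}: w = 7 > 5, infeasible
Best feasible subset: items [1, 2]
Total weight: 2 <= 5, total value: 23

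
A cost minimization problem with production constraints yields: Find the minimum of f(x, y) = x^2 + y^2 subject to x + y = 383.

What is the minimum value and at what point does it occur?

Substitute y = 383 - x into f(x,y) = x^2 + y^2:
g(x) = x^2 + (383 - x)^2 = 2x^2 - 766x + 146689
g'(x) = 4x - 766 = 0  =>  x = 383/2
y = 383 - 383/2 = 383/2
Minimum value = (383/2)^2 + (383/2)^2 = 146689/2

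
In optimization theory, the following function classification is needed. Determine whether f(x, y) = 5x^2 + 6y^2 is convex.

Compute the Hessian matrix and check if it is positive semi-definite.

f(x,y) = 5x^2 + 6y^2
Hessian H = [[10, 0], [0, 12]]
trace(H) = 22, det(H) = 120
Eigenvalues: (22 +/- sqrt(4)) / 2 = 12, 10
Since both eigenvalues > 0, f is convex.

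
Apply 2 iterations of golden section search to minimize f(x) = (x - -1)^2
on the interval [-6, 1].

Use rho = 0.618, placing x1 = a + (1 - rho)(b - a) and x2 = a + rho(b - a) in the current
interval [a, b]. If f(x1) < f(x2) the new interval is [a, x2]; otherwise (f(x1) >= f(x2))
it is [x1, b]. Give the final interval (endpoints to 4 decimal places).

Golden section search for min of f(x) = (x - -1)^2 on [-6, 1].
Each step: x1 = a + (1 - rho)(b - a), x2 = a + rho(b - a); if f(x1) < f(x2) keep [a, x2], otherwise keep [x1, b].
Step 1: [-6.0000, 1.0000], x1=-3.3260 (f=5.4103), x2=-1.6740 (f=0.4543); f(x1) > f(x2) => keep [-3.3260, 1.0000]
Step 2: [-3.3260, 1.0000], x1=-1.6735 (f=0.4536), x2=-0.6525 (f=0.1207); f(x1) > f(x2) => keep [-1.6735, 1.0000]
Final interval: [-1.6735, 1.0000]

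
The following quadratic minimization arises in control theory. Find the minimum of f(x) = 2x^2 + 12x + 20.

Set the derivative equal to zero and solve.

f(x) = 2x^2 + 12x + 20
f'(x) = 4x + (12) = 0
x = -12/4 = -3
f(-3) = 2
Since f''(x) = 4 > 0, this is a minimum.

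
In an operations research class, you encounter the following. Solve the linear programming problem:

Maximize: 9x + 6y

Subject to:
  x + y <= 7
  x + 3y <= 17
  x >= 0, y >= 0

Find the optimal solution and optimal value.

Feasible vertices: (0, 0), (0, 17/3), (2, 5), (7, 0)
Objective 9x + 6y at each:
  (0, 0): 0
  (0, 17/3): 34
  (2, 5): 48
  (7, 0): 63
Maximum is 63 at (7, 0).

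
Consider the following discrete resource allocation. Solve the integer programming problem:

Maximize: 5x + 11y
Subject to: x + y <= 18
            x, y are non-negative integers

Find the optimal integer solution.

Objective: 5x + 11y, constraint: x + y <= 18
Coefficient of y is 11 > coefficient of x is 5, so allocate the entire budget to y.
Optimal: x = 0, y = 18, value = 198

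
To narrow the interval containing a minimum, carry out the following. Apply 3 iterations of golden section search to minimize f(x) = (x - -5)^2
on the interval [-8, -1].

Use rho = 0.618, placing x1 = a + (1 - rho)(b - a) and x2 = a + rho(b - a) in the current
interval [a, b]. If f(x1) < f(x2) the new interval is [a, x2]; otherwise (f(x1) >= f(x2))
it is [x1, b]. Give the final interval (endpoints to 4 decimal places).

Golden section search for min of f(x) = (x - -5)^2 on [-8, -1].
Each step: x1 = a + (1 - rho)(b - a), x2 = a + rho(b - a); if f(x1) < f(x2) keep [a, x2], otherwise keep [x1, b].
Step 1: [-8.0000, -1.0000], x1=-5.3260 (f=0.1063), x2=-3.6740 (f=1.7583); f(x1) < f(x2) => keep [-8.0000, -3.6740]
Step 2: [-8.0000, -3.6740], x1=-6.3475 (f=1.8157), x2=-5.3265 (f=0.1066); f(x1) > f(x2) => keep [-6.3475, -3.6740]
Step 3: [-6.3475, -3.6740], x1=-5.3262 (f=0.1064), x2=-4.6953 (f=0.0929); f(x1) > f(x2) => keep [-5.3262, -3.6740]
Final interval: [-5.3262, -3.6740]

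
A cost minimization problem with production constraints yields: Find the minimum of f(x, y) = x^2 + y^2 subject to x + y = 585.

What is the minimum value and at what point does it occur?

Substitute y = 585 - x into f(x,y) = x^2 + y^2:
g(x) = x^2 + (585 - x)^2 = 2x^2 - 1170x + 342225
g'(x) = 4x - 1170 = 0  =>  x = 585/2
y = 585 - 585/2 = 585/2
Minimum value = (585/2)^2 + (585/2)^2 = 342225/2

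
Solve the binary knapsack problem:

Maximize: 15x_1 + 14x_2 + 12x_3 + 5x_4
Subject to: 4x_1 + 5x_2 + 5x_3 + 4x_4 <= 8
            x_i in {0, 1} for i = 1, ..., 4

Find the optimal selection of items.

Items: item 1 (v=15, w=4), item 2 (v=14, w=5), item 3 (v=12, w=5), item 4 (v=5, w=4)
Capacity: 8
Checking all 16 subsets (w = total weight, v = total value):
  {}: w = 0, v = 0
  {1}: w = 4, v = 15
  {2}: w = 5, v = 14
  {3}: w = 5, v = 12
  {4}: w = 4, v = 5
  {1, 2}: w = 9 > 8, infeasible
  {1, 3}: w = 9 > 8, infeasible
  {1, 4}: w = 8, v = 20
  {2, 3}: w = 10 > 8, infeasible
  {2, 4}: w = 9 > 8, infeasible
  {3, 4}: w = 9 > 8, infeasible
  {1, 2, 3}: w = 14 > 8, infeasible
  {1, 2, 4}: w = 13 > 8, infeasible
  {1, 3, 4}: w = 13 > 8, infeasible
  {2, 3, 4}: w = 14 > 8, infeasible
  {1, 2, 3, 4}: w = 18 > 8, infeasible
Best feasible subset: items [1, 4]
Total weight: 8 <= 8, total value: 20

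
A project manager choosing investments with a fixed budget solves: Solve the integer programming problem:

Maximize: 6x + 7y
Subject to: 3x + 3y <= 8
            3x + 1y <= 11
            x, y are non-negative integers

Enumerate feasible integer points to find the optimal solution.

Constraint 1: 3x + 3y <= 8
Constraint 2: 3x + 1y <= 11
Feasible x range (need y >= 0): 0 <= x <= min(8/3, 11/3) => x in {0, ..., 2}.
Enumerate feasible integer points row by row (the coefficient of y is 7 > 0, so for each x the largest feasible y gives the best value):
  x = 0: y <= min((8 - 3*0)/3, (11 - 3*0)/1) => y in {0, ..., 2}; best 6*0 + 7*2 = 14
  x = 1: y <= min((8 - 3*1)/3, (11 - 3*1)/1) => y in {0, ..., 1}; best 6*1 + 7*1 = 13
  x = 2: y <= min((8 - 3*2)/3, (11 - 3*2)/1) => y in {0}; best 6*2 + 7*0 = 12
The maximum 6x + 7y = 14 is achieved at x = 0, y = 2.
Check: 3*0 + 3*2 = 6 <= 8 and 3*0 + 1*2 = 2 <= 11.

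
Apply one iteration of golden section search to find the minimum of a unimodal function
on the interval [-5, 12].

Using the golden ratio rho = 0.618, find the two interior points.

Golden section search on [-5, 12].
Golden ratio rho = 0.618 (approx).
Interior points:
  x_1 = -5 + (1-0.618)*17 = 1.4940
  x_2 = -5 + 0.618*17 = 5.5060
Compare f(x_1) and f(x_2) to determine which subinterval to keep.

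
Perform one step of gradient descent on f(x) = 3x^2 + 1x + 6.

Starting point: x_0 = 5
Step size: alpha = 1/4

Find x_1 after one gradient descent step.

f(x) = 3x^2 + 1x + 6
f'(x) = 6x + 1
f'(5) = 6*5 + (1) = 31
x_1 = x_0 - alpha * f'(x_0) = 5 - 1/4 * 31 = -11/4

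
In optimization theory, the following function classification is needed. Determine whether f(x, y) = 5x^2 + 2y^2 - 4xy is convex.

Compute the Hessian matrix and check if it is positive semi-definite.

f(x,y) = 5x^2 + 2y^2 - 4xy
Hessian H = [[10, -4], [-4, 4]]
trace(H) = 14, det(H) = 24
Eigenvalues: (14 +/- sqrt(100)) / 2 = 12, 2
Since both eigenvalues > 0, f is convex.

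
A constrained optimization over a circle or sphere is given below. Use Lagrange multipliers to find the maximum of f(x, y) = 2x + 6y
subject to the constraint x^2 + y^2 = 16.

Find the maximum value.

Set up Lagrange conditions: grad f = lambda * grad g
  2 = 2*lambda*x
  6 = 2*lambda*y
From these: x/y = 2/6, so x = 2t, y = 6t for some t.
Substitute into constraint: (2t)^2 + (6t)^2 = 16
  t^2 * 40 = 16
  t = sqrt(16/40)
Maximum = 2*x + 6*y = (2^2 + 6^2)*t = 40 * sqrt(16/40) = sqrt(640)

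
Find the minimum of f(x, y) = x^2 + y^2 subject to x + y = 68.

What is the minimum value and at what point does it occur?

Substitute y = 68 - x into f(x,y) = x^2 + y^2:
g(x) = x^2 + (68 - x)^2 = 2x^2 - 136x + 4624
g'(x) = 4x - 136 = 0  =>  x = 34
y = 68 - 34 = 34
Minimum value = 34^2 + 34^2 = 2312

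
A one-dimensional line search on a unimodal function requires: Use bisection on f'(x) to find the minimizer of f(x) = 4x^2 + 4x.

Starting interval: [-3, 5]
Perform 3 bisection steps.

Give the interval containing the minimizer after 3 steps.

Finding critical point of f(x) = 4x^2 + 4x using bisection on f'(x) = 8x + 4.
f'(x) = 0 when x = -1/2.
Starting interval: [-3, 5]
Step 1: mid = 1, f'(mid) = 12, new interval = [-3, 1]
Step 2: mid = -1, f'(mid) = -4, new interval = [-1, 1]
Step 3: mid = 0, f'(mid) = 4, new interval = [-1, 0]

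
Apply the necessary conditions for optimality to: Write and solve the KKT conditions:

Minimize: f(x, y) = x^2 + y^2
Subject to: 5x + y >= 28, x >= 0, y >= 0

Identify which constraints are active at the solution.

KKT conditions for min x^2 + y^2 s.t. 5x + 1y >= 28, x >= 0, y >= 0:
Stationarity: 2x = mu*5 + mu_x, 2y = mu*1 + mu_y, with mu, mu_x, mu_y >= 0
Complementary slackness: mu*(5x + y - 28) = 0, mu_x*x = 0, mu_y*y = 0
(0, 0) is infeasible (5*0 + 1*0 < 28), so if mu = 0 stationarity would force x = mu_x/2 >= 0, y = mu_y/2 >= 0 with mu_x*x = mu_y*y = 0, i.e. x = y = 0: contradiction. Hence mu > 0 and 5x + y = 28 is active.
Try x > 0, y > 0 (so mu_x = mu_y = 0): x = 5*mu/2, y = 1*mu/2
Substitute: 5*(5*mu/2) + 1*(1*mu/2) = 28
  mu*26/2 = 28 => mu = 28/13
x* = 70/13 > 0, y* = 14/13 > 0, consistent with mu_x = mu_y = 0.
f is convex and the constraints are linear, so this KKT point is the global minimum.
f* = 392/13
Active constraints: 5x + y >= 28 (holds with equality, mu = 28/13 > 0); x >= 0 and y >= 0 are inactive (mu_x = mu_y = 0).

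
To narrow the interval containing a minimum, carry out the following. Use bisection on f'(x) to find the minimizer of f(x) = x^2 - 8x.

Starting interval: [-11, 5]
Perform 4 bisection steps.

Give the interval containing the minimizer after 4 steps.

Finding critical point of f(x) = x^2 - 8x using bisection on f'(x) = 2x + -8.
f'(x) = 0 when x = 4.
Starting interval: [-11, 5]
Step 1: mid = -3, f'(mid) = -14, new interval = [-3, 5]
Step 2: mid = 1, f'(mid) = -6, new interval = [1, 5]
Step 3: mid = 3, f'(mid) = -2, new interval = [3, 5]
Step 4: mid = 4, f'(mid) = 0, new interval = [4, 4]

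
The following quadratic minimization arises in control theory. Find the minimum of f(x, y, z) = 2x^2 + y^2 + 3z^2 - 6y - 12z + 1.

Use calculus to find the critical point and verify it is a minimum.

f(x,y,z) = 2x^2 + y^2 + 3z^2 - 6y - 12z + 1
df/dx = 4x + (0) = 0 => x = 0
df/dy = 2y + (-6) = 0 => y = 3
df/dz = 6z + (-12) = 0 => z = 2
f(0,3,2) = 2*(0)^2 + 1*(3)^2 + 3*(2)^2 + -6*(3) + -12*(2) + 1 = -20
Hessian is diagonal with entries 4, 2, 6 > 0, confirmed minimum.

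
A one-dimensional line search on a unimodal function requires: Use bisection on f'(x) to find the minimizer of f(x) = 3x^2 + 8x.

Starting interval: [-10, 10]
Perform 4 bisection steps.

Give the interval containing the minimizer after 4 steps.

Finding critical point of f(x) = 3x^2 + 8x using bisection on f'(x) = 6x + 8.
f'(x) = 0 when x = -4/3.
Starting interval: [-10, 10]
Step 1: mid = 0, f'(mid) = 8, new interval = [-10, 0]
Step 2: mid = -5, f'(mid) = -22, new interval = [-5, 0]
Step 3: mid = -5/2, f'(mid) = -7, new interval = [-5/2, 0]
Step 4: mid = -5/4, f'(mid) = 1/2, new interval = [-5/2, -5/4]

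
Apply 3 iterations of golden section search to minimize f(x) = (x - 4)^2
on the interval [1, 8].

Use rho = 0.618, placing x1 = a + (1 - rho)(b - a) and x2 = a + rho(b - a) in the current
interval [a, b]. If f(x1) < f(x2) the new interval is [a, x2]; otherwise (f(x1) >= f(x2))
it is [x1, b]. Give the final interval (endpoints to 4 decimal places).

Golden section search for min of f(x) = (x - 4)^2 on [1, 8].
Each step: x1 = a + (1 - rho)(b - a), x2 = a + rho(b - a); if f(x1) < f(x2) keep [a, x2], otherwise keep [x1, b].
Step 1: [1.0000, 8.0000], x1=3.6740 (f=0.1063), x2=5.3260 (f=1.7583); f(x1) < f(x2) => keep [1.0000, 5.3260]
Step 2: [1.0000, 5.3260], x1=2.6525 (f=1.8157), x2=3.6735 (f=0.1066); f(x1) > f(x2) => keep [2.6525, 5.3260]
Step 3: [2.6525, 5.3260], x1=3.6738 (f=0.1064), x2=4.3047 (f=0.0929); f(x1) > f(x2) => keep [3.6738, 5.3260]
Final interval: [3.6738, 5.3260]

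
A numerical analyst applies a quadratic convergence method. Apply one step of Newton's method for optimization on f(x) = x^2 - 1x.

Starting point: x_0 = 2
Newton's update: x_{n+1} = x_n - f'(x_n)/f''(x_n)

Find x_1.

f(x) = x^2 - 1x
f'(x) = 2x + (-1), f''(x) = 2
Newton step: x_1 = x_0 - f'(x_0)/f''(x_0)
f'(2) = 3
x_1 = 2 - 3/2 = 1/2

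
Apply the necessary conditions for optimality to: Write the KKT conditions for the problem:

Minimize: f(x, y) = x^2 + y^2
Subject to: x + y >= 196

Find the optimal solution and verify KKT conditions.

KKT conditions for min x^2 + y^2 s.t. x + y >= 196:
Stationarity: 2x = mu, 2y = mu
So x = y = mu/2.
Complementary slackness: mu*(x + y - 196) = 0
Primal feasibility: x + y >= 196; dual feasibility: mu >= 0
If mu = 0 then x = y = 0, but 0 + 0 < 196 is infeasible, so the constraint is active.
Constraint active: x + y = 2*(mu/2) = 196 => mu = 196
x = y = 98, f = 19208
Verify: stationarity 2*98 = 196 = mu; primal 98 + 98 = 196 >= 196; dual mu = 196 >= 0; complementary slackness 196*(196 - 196) = 0. All KKT conditions hold.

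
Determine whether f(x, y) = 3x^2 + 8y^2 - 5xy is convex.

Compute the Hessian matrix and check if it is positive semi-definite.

f(x,y) = 3x^2 + 8y^2 - 5xy
Hessian H = [[6, -5], [-5, 16]]
trace(H) = 22, det(H) = 71
Eigenvalues: (22 +/- sqrt(200)) / 2 = 18.07, 3.929
Since both eigenvalues > 0, f is convex.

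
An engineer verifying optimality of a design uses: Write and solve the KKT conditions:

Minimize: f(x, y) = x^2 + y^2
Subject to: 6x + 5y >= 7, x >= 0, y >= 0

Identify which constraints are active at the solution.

KKT conditions for min x^2 + y^2 s.t. 6x + 5y >= 7, x >= 0, y >= 0:
Stationarity: 2x = mu*6 + mu_x, 2y = mu*5 + mu_y, with mu, mu_x, mu_y >= 0
Complementary slackness: mu*(6x + 5y - 7) = 0, mu_x*x = 0, mu_y*y = 0
(0, 0) is infeasible (6*0 + 5*0 < 7), so if mu = 0 stationarity would force x = mu_x/2 >= 0, y = mu_y/2 >= 0 with mu_x*x = mu_y*y = 0, i.e. x = y = 0: contradiction. Hence mu > 0 and 6x + 5y = 7 is active.
Try x > 0, y > 0 (so mu_x = mu_y = 0): x = 6*mu/2, y = 5*mu/2
Substitute: 6*(6*mu/2) + 5*(5*mu/2) = 7
  mu*61/2 = 7 => mu = 14/61
x* = 42/61 > 0, y* = 35/61 > 0, consistent with mu_x = mu_y = 0.
f is convex and the constraints are linear, so this KKT point is the global minimum.
f* = 49/61
Active constraints: 6x + 5y >= 7 (holds with equality, mu = 14/61 > 0); x >= 0 and y >= 0 are inactive (mu_x = mu_y = 0).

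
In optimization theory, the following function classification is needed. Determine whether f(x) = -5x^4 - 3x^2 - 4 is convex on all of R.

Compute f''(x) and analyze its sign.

f(x) = -5x^4 - 3x^2 - 4
f'(x) = -20x^3 + -6x
f''(x) = -60x^2 + -6
f''(x) = -60x^2 + -6 <= -6 < 0 for all x
Therefore, f is concave on R.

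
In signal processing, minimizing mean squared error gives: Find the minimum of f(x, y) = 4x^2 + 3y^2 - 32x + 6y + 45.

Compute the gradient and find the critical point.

f(x,y) = 4x^2 + 3y^2 - 32x + 6y + 45
df/dx = 8x + (-32) = 0  =>  x = 4
df/dy = 6y + (6) = 0  =>  y = -1
f(4, -1) = 4*(4)^2 + 3*(-1)^2 + -32*(4) + 6*(-1) + 45 = -22
Hessian is diagonal with entries 8, 6 > 0, so this is a minimum.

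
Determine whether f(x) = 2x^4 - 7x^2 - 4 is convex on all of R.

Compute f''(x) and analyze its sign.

f(x) = 2x^4 - 7x^2 - 4
f'(x) = 8x^3 + -14x
f''(x) = 24x^2 + -14
f''(0) = -14 < 0, so not convex near x = 0
Therefore, f is not globally convex on R.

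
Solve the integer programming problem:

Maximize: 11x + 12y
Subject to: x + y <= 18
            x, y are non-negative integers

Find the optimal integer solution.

Objective: 11x + 12y, constraint: x + y <= 18
Coefficient of y is 12 > coefficient of x is 11, so allocate the entire budget to y.
Optimal: x = 0, y = 18, value = 216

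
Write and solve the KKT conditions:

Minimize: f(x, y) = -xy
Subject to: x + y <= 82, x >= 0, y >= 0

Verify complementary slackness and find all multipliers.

Problem: min -xy s.t. x + y <= 82 (multiplier lambda), x >= 0 (mu_x), y >= 0 (mu_y)
KKT stationarity: -y + lambda - mu_x = 0, -x + lambda - mu_y = 0, with lambda, mu_x, mu_y >= 0
Complementary slackness: lambda*(x + y - 82) = 0, mu_x*x = 0, mu_y*y = 0
If lambda = 0: y = -mu_x <= 0 and x = -mu_y <= 0 force x = y = 0 with f = 0; but x = y = 41 is feasible with f = -1681 < 0, so this is not the minimum. Hence lambda > 0 and x + y = 82.
Try x > 0, y > 0 (so mu_x = mu_y = 0): y = lambda, x = lambda => x = y = lambda
x + y = 82 => 2*lambda = 82 => lambda = 41
x* = y* = 41 > 0, consistent with mu_x = mu_y = 0.
(Any feasible point with x = 0 or y = 0 has f = 0 > -1681, so the minimum is not on those boundaries.)
min(-xy) = -1681 (i.e. max xy = 1681)
Multipliers: lambda = 41, mu_x = 0, mu_y = 0
Complementary slackness: lambda*(x + y - 82) = 41*(41 + 41 - 82) = 0, mu_x*x = 0*41 = 0, mu_y*y = 0*41 = 0. Satisfied.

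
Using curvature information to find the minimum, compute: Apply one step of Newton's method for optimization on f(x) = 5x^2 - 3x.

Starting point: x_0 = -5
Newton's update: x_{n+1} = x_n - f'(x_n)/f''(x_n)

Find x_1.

f(x) = 5x^2 - 3x
f'(x) = 10x + (-3), f''(x) = 10
Newton step: x_1 = x_0 - f'(x_0)/f''(x_0)
f'(-5) = -53
x_1 = -5 - -53/10 = 3/10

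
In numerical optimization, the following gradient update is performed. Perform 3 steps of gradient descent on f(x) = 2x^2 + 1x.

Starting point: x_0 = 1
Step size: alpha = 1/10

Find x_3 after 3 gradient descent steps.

f(x) = 2x^2 + 1x, f'(x) = 4x + (1)
Step 1: f'(1) = 5, x_1 = 1 - 1/10 * 5 = 1/2
Step 2: f'(1/2) = 3, x_2 = 1/2 - 1/10 * 3 = 1/5
Step 3: f'(1/5) = 9/5, x_3 = 1/5 - 1/10 * 9/5 = 1/50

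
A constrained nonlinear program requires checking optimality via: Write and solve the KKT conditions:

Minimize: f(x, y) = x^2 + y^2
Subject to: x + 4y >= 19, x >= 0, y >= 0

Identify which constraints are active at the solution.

KKT conditions for min x^2 + y^2 s.t. 1x + 4y >= 19, x >= 0, y >= 0:
Stationarity: 2x = mu*1 + mu_x, 2y = mu*4 + mu_y, with mu, mu_x, mu_y >= 0
Complementary slackness: mu*(x + 4y - 19) = 0, mu_x*x = 0, mu_y*y = 0
(0, 0) is infeasible (1*0 + 4*0 < 19), so if mu = 0 stationarity would force x = mu_x/2 >= 0, y = mu_y/2 >= 0 with mu_x*x = mu_y*y = 0, i.e. x = y = 0: contradiction. Hence mu > 0 and x + 4y = 19 is active.
Try x > 0, y > 0 (so mu_x = mu_y = 0): x = 1*mu/2, y = 4*mu/2
Substitute: 1*(1*mu/2) + 4*(4*mu/2) = 19
  mu*17/2 = 19 => mu = 38/17
x* = 19/17 > 0, y* = 76/17 > 0, consistent with mu_x = mu_y = 0.
f is convex and the constraints are linear, so this KKT point is the global minimum.
f* = 361/17
Active constraints: x + 4y >= 19 (holds with equality, mu = 38/17 > 0); x >= 0 and y >= 0 are inactive (mu_x = mu_y = 0).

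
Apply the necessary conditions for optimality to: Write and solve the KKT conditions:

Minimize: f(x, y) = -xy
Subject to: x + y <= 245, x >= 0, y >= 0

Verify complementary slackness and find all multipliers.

Problem: min -xy s.t. x + y <= 245 (multiplier lambda), x >= 0 (mu_x), y >= 0 (mu_y)
KKT stationarity: -y + lambda - mu_x = 0, -x + lambda - mu_y = 0, with lambda, mu_x, mu_y >= 0
Complementary slackness: lambda*(x + y - 245) = 0, mu_x*x = 0, mu_y*y = 0
If lambda = 0: y = -mu_x <= 0 and x = -mu_y <= 0 force x = y = 0 with f = 0; but x = y = 245/2 is feasible with f = -60025/4 < 0, so this is not the minimum. Hence lambda > 0 and x + y = 245.
Try x > 0, y > 0 (so mu_x = mu_y = 0): y = lambda, x = lambda => x = y = lambda
x + y = 245 => 2*lambda = 245 => lambda = 245/2
x* = y* = 245/2 > 0, consistent with mu_x = mu_y = 0.
(Any feasible point with x = 0 or y = 0 has f = 0 > -60025/4, so the minimum is not on those boundaries.)
min(-xy) = -60025/4 (i.e. max xy = 60025/4)
Multipliers: lambda = 245/2, mu_x = 0, mu_y = 0
Complementary slackness: lambda*(x + y - 245) = 245/2*(245/2 + 245/2 - 245) = 0, mu_x*x = 0*245/2 = 0, mu_y*y = 0*245/2 = 0. Satisfied.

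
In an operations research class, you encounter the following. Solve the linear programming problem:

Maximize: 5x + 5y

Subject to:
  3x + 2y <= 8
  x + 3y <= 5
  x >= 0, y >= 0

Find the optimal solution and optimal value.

Feasible vertices: (0, 0), (0, 5/3), (2, 1), (8/3, 0)
Objective 5x + 5y at each:
  (0, 0): 0
  (0, 5/3): 25/3
  (2, 1): 15
  (8/3, 0): 40/3
Maximum is 15 at (2, 1).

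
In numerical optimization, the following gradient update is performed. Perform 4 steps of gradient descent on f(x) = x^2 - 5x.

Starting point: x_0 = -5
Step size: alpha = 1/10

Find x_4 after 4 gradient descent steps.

f(x) = x^2 - 5x, f'(x) = 2x + (-5)
Step 1: f'(-5) = -15, x_1 = -5 - 1/10 * -15 = -7/2
Step 2: f'(-7/2) = -12, x_2 = -7/2 - 1/10 * -12 = -23/10
Step 3: f'(-23/10) = -48/5, x_3 = -23/10 - 1/10 * -48/5 = -67/50
Step 4: f'(-67/50) = -192/25, x_4 = -67/50 - 1/10 * -192/25 = -143/250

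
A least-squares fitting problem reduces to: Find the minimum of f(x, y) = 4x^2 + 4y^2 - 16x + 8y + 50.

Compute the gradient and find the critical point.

f(x,y) = 4x^2 + 4y^2 - 16x + 8y + 50
df/dx = 8x + (-16) = 0  =>  x = 2
df/dy = 8y + (8) = 0  =>  y = -1
f(2, -1) = 4*(2)^2 + 4*(-1)^2 + -16*(2) + 8*(-1) + 50 = 30
Hessian is diagonal with entries 8, 8 > 0, so this is a minimum.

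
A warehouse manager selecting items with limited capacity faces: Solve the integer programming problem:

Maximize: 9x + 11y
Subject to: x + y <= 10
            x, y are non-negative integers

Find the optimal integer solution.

Objective: 9x + 11y, constraint: x + y <= 10
Coefficient of y is 11 > coefficient of x is 9, so allocate the entire budget to y.
Optimal: x = 0, y = 10, value = 110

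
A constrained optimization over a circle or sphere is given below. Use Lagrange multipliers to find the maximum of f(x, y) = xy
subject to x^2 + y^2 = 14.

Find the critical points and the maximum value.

Lagrange conditions: y = 2*lambda*x and x = 2*lambda*y
If x = 0 then y = 0, violating the constraint, so x, y != 0.
Dividing: y/x = x/y => x^2 = y^2 => y = x or y = -x
Constraint: 2x^2 = 14 => x^2 = 7 => x = +/-sqrt(7)
Critical points: (sqrt(7), sqrt(7)), (-sqrt(7), -sqrt(7)), (sqrt(7), -sqrt(7)), (-sqrt(7), sqrt(7))
  y = x:  xy = x^2 = 7  at (sqrt(7), sqrt(7)) and (-sqrt(7), -sqrt(7))
  y = -x: xy = -x^2 = -7 at (sqrt(7), -sqrt(7)) and (-sqrt(7), sqrt(7))
Maximum xy = 7 at (sqrt(7), sqrt(7)) and (-sqrt(7), -sqrt(7))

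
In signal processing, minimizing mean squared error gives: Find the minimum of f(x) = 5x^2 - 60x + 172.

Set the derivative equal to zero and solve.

f(x) = 5x^2 - 60x + 172
f'(x) = 10x + (-60) = 0
x = 60/10 = 6
f(6) = -8
Since f''(x) = 10 > 0, this is a minimum.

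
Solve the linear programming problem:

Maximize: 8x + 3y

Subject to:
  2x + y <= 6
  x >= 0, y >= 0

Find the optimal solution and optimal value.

The feasible region has vertices at [(0, 0), (3, 0), (0, 6)].
Checking objective 8x + 3y at each vertex:
  (0, 0): 8*0 + 3*0 = 0
  (3, 0): 8*3 + 3*0 = 24
  (0, 6): 8*0 + 3*6 = 18
Maximum is 24 at (3, 0).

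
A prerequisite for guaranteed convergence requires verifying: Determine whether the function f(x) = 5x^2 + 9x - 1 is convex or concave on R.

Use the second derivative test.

f(x) = 5x^2 + 9x - 1
f'(x) = 10x + 9
f''(x) = 10
Since f''(x) = 10 > 0 for all x, f is convex on R.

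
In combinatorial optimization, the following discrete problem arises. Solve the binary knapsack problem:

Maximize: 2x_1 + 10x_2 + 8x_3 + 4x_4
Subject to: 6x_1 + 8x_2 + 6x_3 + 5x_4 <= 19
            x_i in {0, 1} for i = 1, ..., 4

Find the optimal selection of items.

Items: item 1 (v=2, w=6), item 2 (v=10, w=8), item 3 (v=8, w=6), item 4 (v=4, w=5)
Capacity: 19
Checking all 16 subsets (w = total weight, v = total value):
  {}: w = 0, v = 0
  {1}: w = 6, v = 2
  {2}: w = 8, v = 10
  {3}: w = 6, v = 8
  {4}: w = 5, v = 4
  {1, 2}: w = 14, v = 12
  {1, 3}: w = 12, v = 10
  {1, 4}: w = 11, v = 6
  {2, 3}: w = 14, v = 18
  {2, 4}: w = 13, v = 14
  {3, 4}: w = 11, v = 12
  {1, 2, 3}: w = 20 > 19, infeasible
  {1, 2, 4}: w = 19, v = 16
  {1, 3, 4}: w = 17, v = 14
  {2, 3, 4}: w = 19, v = 22
  {1, 2, 3, 4}: w = 25 > 19, infeasible
Best feasible subset: items [2, 3, 4]
Total weight: 19 <= 19, total value: 22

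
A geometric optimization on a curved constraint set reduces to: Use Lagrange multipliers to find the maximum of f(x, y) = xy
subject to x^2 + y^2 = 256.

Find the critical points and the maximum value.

Lagrange conditions: y = 2*lambda*x and x = 2*lambda*y
If x = 0 then y = 0, violating the constraint, so x, y != 0.
Dividing: y/x = x/y => x^2 = y^2 => y = x or y = -x
Constraint: 2x^2 = 256 => x^2 = 128 => x = +/-sqrt(128)
Critical points: (sqrt(128), sqrt(128)), (-sqrt(128), -sqrt(128)), (sqrt(128), -sqrt(128)), (-sqrt(128), sqrt(128))
  y = x:  xy = x^2 = 128  at (sqrt(128), sqrt(128)) and (-sqrt(128), -sqrt(128))
  y = -x: xy = -x^2 = -128 at (sqrt(128), -sqrt(128)) and (-sqrt(128), sqrt(128))
Maximum xy = 128 at (sqrt(128), sqrt(128)) and (-sqrt(128), -sqrt(128))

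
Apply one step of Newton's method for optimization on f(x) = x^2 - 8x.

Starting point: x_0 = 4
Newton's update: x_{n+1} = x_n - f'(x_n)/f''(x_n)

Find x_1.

f(x) = x^2 - 8x
f'(x) = 2x + (-8), f''(x) = 2
Newton step: x_1 = x_0 - f'(x_0)/f''(x_0)
f'(4) = 0
x_1 = 4 - 0/2 = 4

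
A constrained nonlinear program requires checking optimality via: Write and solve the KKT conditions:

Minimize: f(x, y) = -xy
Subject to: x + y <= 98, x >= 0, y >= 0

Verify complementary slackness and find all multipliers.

Problem: min -xy s.t. x + y <= 98 (multiplier lambda), x >= 0 (mu_x), y >= 0 (mu_y)
KKT stationarity: -y + lambda - mu_x = 0, -x + lambda - mu_y = 0, with lambda, mu_x, mu_y >= 0
Complementary slackness: lambda*(x + y - 98) = 0, mu_x*x = 0, mu_y*y = 0
If lambda = 0: y = -mu_x <= 0 and x = -mu_y <= 0 force x = y = 0 with f = 0; but x = y = 49 is feasible with f = -2401 < 0, so this is not the minimum. Hence lambda > 0 and x + y = 98.
Try x > 0, y > 0 (so mu_x = mu_y = 0): y = lambda, x = lambda => x = y = lambda
x + y = 98 => 2*lambda = 98 => lambda = 49
x* = y* = 49 > 0, consistent with mu_x = mu_y = 0.
(Any feasible point with x = 0 or y = 0 has f = 0 > -2401, so the minimum is not on those boundaries.)
min(-xy) = -2401 (i.e. max xy = 2401)
Multipliers: lambda = 49, mu_x = 0, mu_y = 0
Complementary slackness: lambda*(x + y - 98) = 49*(49 + 49 - 98) = 0, mu_x*x = 0*49 = 0, mu_y*y = 0*49 = 0. Satisfied.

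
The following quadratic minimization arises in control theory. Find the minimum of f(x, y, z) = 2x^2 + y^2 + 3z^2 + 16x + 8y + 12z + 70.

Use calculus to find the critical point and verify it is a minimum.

f(x,y,z) = 2x^2 + y^2 + 3z^2 + 16x + 8y + 12z + 70
df/dx = 4x + (16) = 0 => x = -4
df/dy = 2y + (8) = 0 => y = -4
df/dz = 6z + (12) = 0 => z = -2
f(-4,-4,-2) = 2*(-4)^2 + 1*(-4)^2 + 3*(-2)^2 + 16*(-4) + 8*(-4) + 12*(-2) + 70 = 10
Hessian is diagonal with entries 4, 2, 6 > 0, confirmed minimum.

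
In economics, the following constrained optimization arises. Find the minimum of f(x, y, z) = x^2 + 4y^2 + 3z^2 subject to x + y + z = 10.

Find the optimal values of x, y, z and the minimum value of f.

Using Lagrange multipliers on f = x^2 + 4y^2 + 3z^2 with constraint x + y + z = 10:
Conditions: 2*1*x = lambda, 2*4*y = lambda, 2*3*z = lambda
So x = lambda/2, y = lambda/8, z = lambda/6
Substituting into constraint: lambda * (19/24) = 10
lambda = 240/19
x = 120/19, y = 30/19, z = 40/19
Minimum value = 1200/19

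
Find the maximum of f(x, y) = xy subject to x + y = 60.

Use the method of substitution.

Substitute y = 60 - x into f(x,y) = xy:
g(x) = x(60 - x) = 60x - x^2
g'(x) = 60 - 2x = 0  =>  x = 30
y = 60 - 30 = 30
Maximum value = 30 * 30 = 900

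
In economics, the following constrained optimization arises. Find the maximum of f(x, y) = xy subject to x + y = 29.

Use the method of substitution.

Substitute y = 29 - x into f(x,y) = xy:
g(x) = x(29 - x) = 29x - x^2
g'(x) = 29 - 2x = 0  =>  x = 29/2
y = 29 - 29/2 = 29/2
Maximum value = (29/2) * (29/2) = 841/4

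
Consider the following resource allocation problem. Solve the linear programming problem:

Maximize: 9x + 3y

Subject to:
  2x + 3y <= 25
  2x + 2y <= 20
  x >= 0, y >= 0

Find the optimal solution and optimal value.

Feasible vertices: (0, 0), (0, 25/3), (5, 5), (10, 0)
Objective 9x + 3y at each:
  (0, 0): 0
  (0, 25/3): 25
  (5, 5): 60
  (10, 0): 90
Maximum is 90 at (10, 0).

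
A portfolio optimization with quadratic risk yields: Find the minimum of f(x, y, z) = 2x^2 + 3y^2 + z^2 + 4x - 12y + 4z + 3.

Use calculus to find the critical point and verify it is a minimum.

f(x,y,z) = 2x^2 + 3y^2 + z^2 + 4x - 12y + 4z + 3
df/dx = 4x + (4) = 0 => x = -1
df/dy = 6y + (-12) = 0 => y = 2
df/dz = 2z + (4) = 0 => z = -2
f(-1,2,-2) = 2*(-1)^2 + 3*(2)^2 + 1*(-2)^2 + 4*(-1) + -12*(2) + 4*(-2) + 3 = -15
Hessian is diagonal with entries 4, 6, 2 > 0, confirmed minimum.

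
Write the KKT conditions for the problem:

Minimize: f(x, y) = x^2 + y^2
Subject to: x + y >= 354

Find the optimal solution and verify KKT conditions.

KKT conditions for min x^2 + y^2 s.t. x + y >= 354:
Stationarity: 2x = mu, 2y = mu
So x = y = mu/2.
Complementary slackness: mu*(x + y - 354) = 0
Primal feasibility: x + y >= 354; dual feasibility: mu >= 0
If mu = 0 then x = y = 0, but 0 + 0 < 354 is infeasible, so the constraint is active.
Constraint active: x + y = 2*(mu/2) = 354 => mu = 354
x = y = 177, f = 62658
Verify: stationarity 2*177 = 354 = mu; primal 177 + 177 = 354 >= 354; dual mu = 354 >= 0; complementary slackness 354*(354 - 354) = 0. All KKT conditions hold.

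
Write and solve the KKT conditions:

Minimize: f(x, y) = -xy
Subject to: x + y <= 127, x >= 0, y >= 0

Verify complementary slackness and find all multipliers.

Problem: min -xy s.t. x + y <= 127 (multiplier lambda), x >= 0 (mu_x), y >= 0 (mu_y)
KKT stationarity: -y + lambda - mu_x = 0, -x + lambda - mu_y = 0, with lambda, mu_x, mu_y >= 0
Complementary slackness: lambda*(x + y - 127) = 0, mu_x*x = 0, mu_y*y = 0
If lambda = 0: y = -mu_x <= 0 and x = -mu_y <= 0 force x = y = 0 with f = 0; but x = y = 127/2 is feasible with f = -16129/4 < 0, so this is not the minimum. Hence lambda > 0 and x + y = 127.
Try x > 0, y > 0 (so mu_x = mu_y = 0): y = lambda, x = lambda => x = y = lambda
x + y = 127 => 2*lambda = 127 => lambda = 127/2
x* = y* = 127/2 > 0, consistent with mu_x = mu_y = 0.
(Any feasible point with x = 0 or y = 0 has f = 0 > -16129/4, so the minimum is not on those boundaries.)
min(-xy) = -16129/4 (i.e. max xy = 16129/4)
Multipliers: lambda = 127/2, mu_x = 0, mu_y = 0
Complementary slackness: lambda*(x + y - 127) = 127/2*(127/2 + 127/2 - 127) = 0, mu_x*x = 0*127/2 = 0, mu_y*y = 0*127/2 = 0. Satisfied.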